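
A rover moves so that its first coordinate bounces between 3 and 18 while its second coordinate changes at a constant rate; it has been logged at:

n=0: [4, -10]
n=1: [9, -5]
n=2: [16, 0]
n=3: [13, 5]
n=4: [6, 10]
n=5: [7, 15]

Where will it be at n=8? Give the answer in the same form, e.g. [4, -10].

[8, 30]

The first coordinate reflects between 3 and 18, moving 7 per step.
  step 6: 7 → 14
  step 7: 14 → 15
  step 8: 15 → 8
The second coordinate changes by +5 each step: at step 8 it is 30.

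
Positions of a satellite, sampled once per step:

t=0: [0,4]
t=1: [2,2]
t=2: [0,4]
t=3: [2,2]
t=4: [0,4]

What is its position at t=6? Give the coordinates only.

[0,4]

The jumps are [+2,-2], [-2,+2], [+2,-2], [-2,+2] — a geometric progression with ratio -1.
step 5: [0,4] + [+2,-2] → [2,2]
step 6: [2,2] + [-2,+2] → [0,4]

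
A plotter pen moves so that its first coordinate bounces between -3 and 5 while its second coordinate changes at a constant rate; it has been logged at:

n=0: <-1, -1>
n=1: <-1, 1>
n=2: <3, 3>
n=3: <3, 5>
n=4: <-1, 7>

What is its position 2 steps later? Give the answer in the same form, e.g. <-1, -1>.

The first coordinate travels 4 per step and bounces off the walls at -3 and 5.
  step 5: -1 → -1
  step 6: -1 → 3
The second coordinate changes by +2 each step: at step 6 it is 11.

<3, 11>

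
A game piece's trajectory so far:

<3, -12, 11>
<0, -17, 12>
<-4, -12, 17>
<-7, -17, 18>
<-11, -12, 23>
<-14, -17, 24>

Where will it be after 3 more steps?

Step-to-step displacements: <-3, -5, +1>, <-4, +5, +5>, <-3, -5, +1>, <-4, +5, +5>, <-3, -5, +1> — a repeating cycle of length 2.
step 6: apply <-4, +5, +5> → <-18, -12, 29>
step 7: apply <-3, -5, +1> → <-21, -17, 30>
step 8: apply <-4, +5, +5> → <-25, -12, 35>

<-25, -12, 35>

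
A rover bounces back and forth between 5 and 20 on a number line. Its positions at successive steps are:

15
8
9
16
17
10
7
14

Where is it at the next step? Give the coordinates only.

The value reflects between 5 and 20, moving 7 per step.
  step 8: 14 → 19

19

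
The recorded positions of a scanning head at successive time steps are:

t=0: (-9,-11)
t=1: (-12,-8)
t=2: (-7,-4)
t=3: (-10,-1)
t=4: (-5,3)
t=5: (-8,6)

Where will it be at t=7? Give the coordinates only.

Step-to-step displacements: (-3,+3), (+5,+4), (-3,+3), (+5,+4), (-3,+3) — a repeating cycle of length 2.
step 6: apply (+5,+4) → (-3,10)
step 7: apply (-3,+3) → (-6,13)

(-6,13)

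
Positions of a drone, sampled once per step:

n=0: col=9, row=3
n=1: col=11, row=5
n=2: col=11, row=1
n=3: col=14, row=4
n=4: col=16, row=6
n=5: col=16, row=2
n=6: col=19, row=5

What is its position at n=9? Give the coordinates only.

Differencing gives (+2,+2), (+0,-4), (+3,+3), (+2,+2), (+0,-4), (+3,+3). This is the pattern (+2,+2), (+0,-4), (+3,+3) repeated.
step 7: apply (+2,+2) → col=21, row=7
step 8: apply (+0,-4) → col=21, row=3
step 9: apply (+3,+3) → col=24, row=6

col=24, row=6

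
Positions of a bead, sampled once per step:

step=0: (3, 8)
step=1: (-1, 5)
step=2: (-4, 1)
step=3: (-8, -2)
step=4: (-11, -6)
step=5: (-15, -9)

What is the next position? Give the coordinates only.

(-18, -13)

Step-to-step displacements: (-4, -3), (-3, -4), (-4, -3), (-3, -4), (-4, -3) — a repeating cycle of length 2.
step 6: apply (-3, -4) → (-18, -13)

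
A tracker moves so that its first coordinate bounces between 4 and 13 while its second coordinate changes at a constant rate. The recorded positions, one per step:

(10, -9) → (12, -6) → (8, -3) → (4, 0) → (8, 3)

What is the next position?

The first coordinate travels 4 per step and bounces off the walls at 4 and 13.
  step 5: 8 → 12
The second coordinate changes by +3 each step: at step 5 it is 6.

(12, 6)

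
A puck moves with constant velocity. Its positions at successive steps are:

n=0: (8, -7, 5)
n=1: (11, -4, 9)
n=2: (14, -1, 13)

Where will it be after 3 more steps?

(23, 8, 25)

The position changes by (+3, +3, +4) every step.
step 3: (14, -1, 13) + (+3, +3, +4) → (17, 2, 17)
step 4: (17, 2, 17) + (+3, +3, +4) → (20, 5, 21)
step 5: (20, 5, 21) + (+3, +3, +4) → (23, 8, 25)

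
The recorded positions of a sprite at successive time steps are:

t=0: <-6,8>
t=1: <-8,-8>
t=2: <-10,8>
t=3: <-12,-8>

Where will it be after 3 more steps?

<-18,8>

First: linear, -2 per step → -18 at step 6.
Second: cycles through 8, -8 every 2 steps. Step 6 lands at position 0 of the cycle → 8.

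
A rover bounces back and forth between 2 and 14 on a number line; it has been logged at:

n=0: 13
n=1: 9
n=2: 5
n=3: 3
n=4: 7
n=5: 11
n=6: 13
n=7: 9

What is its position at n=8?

The value reflects between 2 and 14, moving 4 per step.
  step 8: 9 → 5

5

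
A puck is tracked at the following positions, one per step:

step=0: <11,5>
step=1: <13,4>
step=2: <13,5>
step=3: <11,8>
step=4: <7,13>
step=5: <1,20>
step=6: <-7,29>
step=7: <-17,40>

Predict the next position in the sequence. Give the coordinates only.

<-29,53>

Taking differences between consecutive positions: <+2,-1>, <+0,+1>, <-2,+3>, <-4,+5>, <-6,+7>, <-8,+9>, <-10,+11>. These grow by <-2,+2> each step.
step 8: <-17,40> + <-12,+13> → <-29,53>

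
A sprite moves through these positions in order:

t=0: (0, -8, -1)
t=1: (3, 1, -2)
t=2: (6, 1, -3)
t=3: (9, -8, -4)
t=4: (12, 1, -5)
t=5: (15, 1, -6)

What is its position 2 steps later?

The first coordinate changes by +3 each step, so at step 7 it is 0 + 7·(3) = 21.
The second coordinate repeats the cycle [-8, 1, 1] with period 3; step 7 mod 3 = 1, giving 1.
The third coordinate changes by -1 each step, so at step 7 it is -1 + 7·(-1) = -8.

(21, 1, -8)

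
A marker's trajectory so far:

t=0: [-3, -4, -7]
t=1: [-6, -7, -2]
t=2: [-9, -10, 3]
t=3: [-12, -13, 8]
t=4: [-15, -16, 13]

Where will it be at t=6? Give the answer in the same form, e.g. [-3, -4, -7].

[-21, -22, 23]

The position changes by [-3, -3, +5] every step.
step 5: [-15, -16, 13] + [-3, -3, +5] → [-18, -19, 18]
step 6: [-18, -19, 18] + [-3, -3, +5] → [-21, -22, 23]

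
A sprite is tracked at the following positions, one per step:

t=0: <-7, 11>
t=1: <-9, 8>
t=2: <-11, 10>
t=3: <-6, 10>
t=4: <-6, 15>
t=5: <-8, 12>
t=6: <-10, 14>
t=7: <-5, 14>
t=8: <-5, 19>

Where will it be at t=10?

Step-to-step displacements: <-2, -3>, <-2, +2>, <+5, +0>, <+0, +5>, <-2, -3>, <-2, +2>, <+5, +0>, <+0, +5> — a repeating cycle of length 4.
step 9: apply <-2, -3> → <-7, 16>
step 10: apply <-2, +2> → <-9, 18>

<-9, 18>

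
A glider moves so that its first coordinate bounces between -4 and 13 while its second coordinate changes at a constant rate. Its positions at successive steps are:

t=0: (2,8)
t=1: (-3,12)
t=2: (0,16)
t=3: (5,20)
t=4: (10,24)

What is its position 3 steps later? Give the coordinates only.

(1,36)

The first coordinate reflects between -4 and 13, moving 5 per step.
  step 5: 10 → 11
  step 6: 11 → 6
  step 7: 6 → 1
The second coordinate changes by +4 each step: at step 7 it is 36.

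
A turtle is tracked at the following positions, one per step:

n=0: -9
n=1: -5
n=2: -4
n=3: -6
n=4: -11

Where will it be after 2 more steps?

-30

Taking differences between consecutive positions: +4, +1, -2, -5. These grow by -3 each step.
step 5: -11 − 8 → -19
step 6: -19 − 11 → -30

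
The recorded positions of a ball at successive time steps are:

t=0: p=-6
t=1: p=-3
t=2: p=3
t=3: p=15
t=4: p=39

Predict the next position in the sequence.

p=87

Consecutive displacements +3, +6, +12, +24 scale by a factor of 2 each step.
step 5: 39 + 48 → p=87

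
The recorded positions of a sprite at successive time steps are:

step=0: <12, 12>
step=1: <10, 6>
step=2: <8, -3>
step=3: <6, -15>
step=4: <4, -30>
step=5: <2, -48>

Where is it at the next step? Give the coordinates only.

Successive displacements: <-2, -6>, <-2, -9>, <-2, -12>, <-2, -15>, <-2, -18> — each changes by <+0, -3>.
step 6: <2, -48> + <-2, -21> → <0, -69>

<0, -69>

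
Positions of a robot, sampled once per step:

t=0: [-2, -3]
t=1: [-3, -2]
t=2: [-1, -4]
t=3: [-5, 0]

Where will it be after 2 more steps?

Consecutive displacements [-1, +1], [+2, -2], [-4, +4] scale by a factor of -2 each step.
step 4: [-5, 0] + [+8, -8] → [3, -8]
step 5: [3, -8] + [-16, +16] → [-13, 8]

[-13, 8]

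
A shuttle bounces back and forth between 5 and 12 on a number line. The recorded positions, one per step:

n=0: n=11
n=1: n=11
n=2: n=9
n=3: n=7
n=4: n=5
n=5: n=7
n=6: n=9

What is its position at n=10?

The value travels 2 per step and bounces off the walls at 5 and 12.
  step 7: 9 → 11
  step 8: 11 → 11
  step 9: 11 → 9
  step 10: 9 → 7

n=7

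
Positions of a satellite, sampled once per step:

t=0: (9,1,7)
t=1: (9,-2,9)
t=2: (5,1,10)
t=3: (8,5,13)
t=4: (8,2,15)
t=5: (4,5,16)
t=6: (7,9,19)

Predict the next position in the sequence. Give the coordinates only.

Step-to-step displacements: (+0,-3,+2), (-4,+3,+1), (+3,+4,+3), (+0,-3,+2), (-4,+3,+1), (+3,+4,+3) — a repeating cycle of length 3.
step 7: apply (+0,-3,+2) → (7,6,21)

(7,6,21)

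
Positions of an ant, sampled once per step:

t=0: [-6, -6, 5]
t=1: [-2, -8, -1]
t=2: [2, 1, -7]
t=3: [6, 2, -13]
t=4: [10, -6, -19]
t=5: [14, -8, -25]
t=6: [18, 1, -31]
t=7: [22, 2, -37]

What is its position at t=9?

First: linear, +4 per step → 30 at step 9.
Second: cycles through -6, -8, 1, 2 every 4 steps. Step 9 lands at position 1 of the cycle → -8.
Third: linear, -6 per step → -49 at step 9.

[30, -8, -49]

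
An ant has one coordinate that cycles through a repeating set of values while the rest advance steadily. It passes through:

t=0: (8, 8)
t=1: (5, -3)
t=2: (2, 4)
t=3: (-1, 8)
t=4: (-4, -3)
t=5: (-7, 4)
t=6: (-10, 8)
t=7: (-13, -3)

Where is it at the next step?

First: linear, -3 per step → -16 at step 8.
Second: cycles through 8, -3, 4 every 3 steps. Step 8 lands at position 2 of the cycle → 4.

(-16, 4)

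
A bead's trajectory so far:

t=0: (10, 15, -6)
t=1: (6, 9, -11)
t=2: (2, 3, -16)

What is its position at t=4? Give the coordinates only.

Constant displacement of (-4, -6, -5) per step.
step 3: (2, 3, -16) + (-4, -6, -5) → (-2, -3, -21)
step 4: (-2, -3, -21) + (-4, -6, -5) → (-6, -9, -26)

(-6, -9, -26)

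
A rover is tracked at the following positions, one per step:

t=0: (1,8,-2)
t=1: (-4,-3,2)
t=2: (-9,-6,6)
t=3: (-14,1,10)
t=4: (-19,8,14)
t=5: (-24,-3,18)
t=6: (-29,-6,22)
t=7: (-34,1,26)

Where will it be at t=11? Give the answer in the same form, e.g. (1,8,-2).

(-54,1,42)

The first coordinate changes by -5 each step, so at step 11 it is 1 + 11·(-5) = -54.
The second coordinate repeats the cycle [8, -3, -6, 1] with period 4; step 11 mod 4 = 3, giving 1.
The third coordinate changes by +4 each step, so at step 11 it is -2 + 11·(4) = 42.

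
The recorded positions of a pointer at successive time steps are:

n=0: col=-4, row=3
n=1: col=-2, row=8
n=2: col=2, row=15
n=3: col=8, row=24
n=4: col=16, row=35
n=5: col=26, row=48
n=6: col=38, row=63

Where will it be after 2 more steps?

col=68, row=99

Taking differences between consecutive positions: (+2, +5), (+4, +7), (+6, +9), (+8, +11), (+10, +13), (+12, +15). These grow by (+2, +2) each step.
step 7: col=38, row=63 + (+14, +17) → col=52, row=80
step 8: col=52, row=80 + (+16, +19) → col=68, row=99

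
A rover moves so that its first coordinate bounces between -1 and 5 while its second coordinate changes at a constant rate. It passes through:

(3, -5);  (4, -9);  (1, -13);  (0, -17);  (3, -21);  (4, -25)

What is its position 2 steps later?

The first coordinate travels 3 per step and bounces off the walls at -1 and 5.
  step 6: 4 → 1
  step 7: 1 → 0
The second coordinate changes by -4 each step: at step 7 it is -33.

(0, -33)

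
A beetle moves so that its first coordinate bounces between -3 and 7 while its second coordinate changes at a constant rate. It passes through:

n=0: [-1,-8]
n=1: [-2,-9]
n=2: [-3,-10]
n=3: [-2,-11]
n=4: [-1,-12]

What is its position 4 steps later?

[3,-16]

The first coordinate reflects between -3 and 7, moving 1 per step.
  step 5: -1 → 0
  step 6: 0 → 1
  step 7: 1 → 2
  step 8: 2 → 3
The second coordinate changes by -1 each step: at step 8 it is -16.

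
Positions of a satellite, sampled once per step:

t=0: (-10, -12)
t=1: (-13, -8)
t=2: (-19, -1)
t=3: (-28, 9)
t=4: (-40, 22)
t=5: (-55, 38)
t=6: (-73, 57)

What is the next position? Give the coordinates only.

Successive displacements: (-3, +4), (-6, +7), (-9, +10), (-12, +13), (-15, +16), (-18, +19) — each changes by (-3, +3).
step 7: (-73, 57) + (-21, +22) → (-94, 79)

(-94, 79)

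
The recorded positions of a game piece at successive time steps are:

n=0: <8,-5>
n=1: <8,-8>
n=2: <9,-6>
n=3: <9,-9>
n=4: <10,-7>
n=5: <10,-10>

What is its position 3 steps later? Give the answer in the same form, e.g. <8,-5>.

<12,-9>

Differencing gives <+0,-3>, <+1,+2>, <+0,-3>, <+1,+2>, <+0,-3>. This is the pattern <+0,-3>, <+1,+2> repeated.
step 6: apply <+1,+2> → <11,-8>
step 7: apply <+0,-3> → <11,-11>
step 8: apply <+1,+2> → <12,-9>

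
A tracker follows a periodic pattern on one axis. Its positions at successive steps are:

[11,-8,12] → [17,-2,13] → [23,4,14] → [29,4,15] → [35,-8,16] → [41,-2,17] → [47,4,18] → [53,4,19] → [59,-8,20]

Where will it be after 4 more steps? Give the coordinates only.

[83,-8,24]

First: linear, +6 per step → 83 at step 12.
Second: cycles through -8, -2, 4, 4 every 4 steps. Step 12 lands at position 0 of the cycle → -8.
Third: linear, +1 per step → 24 at step 12.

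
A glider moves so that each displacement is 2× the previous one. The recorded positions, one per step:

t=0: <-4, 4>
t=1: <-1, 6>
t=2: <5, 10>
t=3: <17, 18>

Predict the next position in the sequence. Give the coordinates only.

Consecutive displacements <+3, +2>, <+6, +4>, <+12, +8> scale by a factor of 2 each step.
step 4: <17, 18> + <+24, +16> → <41, 34>

<41, 34>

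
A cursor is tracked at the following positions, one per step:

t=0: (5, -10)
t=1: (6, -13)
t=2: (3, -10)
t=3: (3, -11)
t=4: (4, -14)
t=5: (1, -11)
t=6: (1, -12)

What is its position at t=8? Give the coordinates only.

(-1, -12)

The moves between consecutive positions are (+1, -3), (-3, +3), (+0, -1), (+1, -3), (-3, +3), (+0, -1); they repeat the 3-cycle [(+1, -3), (-3, +3), (+0, -1)].
step 7: apply (+1, -3) → (2, -15)
step 8: apply (-3, +3) → (-1, -12)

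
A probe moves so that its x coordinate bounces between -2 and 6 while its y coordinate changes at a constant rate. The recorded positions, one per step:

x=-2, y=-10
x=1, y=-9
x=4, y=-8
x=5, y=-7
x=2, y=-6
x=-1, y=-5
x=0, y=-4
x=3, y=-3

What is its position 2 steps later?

The x coordinate reflects between -2 and 6, moving 3 per step.
  step 8: 3 → 6
  step 9: 6 → 3
The y coordinate changes by +1 each step: at step 9 it is -1.

x=3, y=-1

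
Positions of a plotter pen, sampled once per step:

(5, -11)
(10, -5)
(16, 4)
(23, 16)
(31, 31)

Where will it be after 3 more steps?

First differences are (+5, +6), (+6, +9), (+7, +12), (+8, +15); their common second difference is (+1, +3) (constant acceleration).
step 5: (31, 31) + (+9, +18) → (40, 49)
step 6: (40, 49) + (+10, +21) → (50, 70)
step 7: (50, 70) + (+11, +24) → (61, 94)

(61, 94)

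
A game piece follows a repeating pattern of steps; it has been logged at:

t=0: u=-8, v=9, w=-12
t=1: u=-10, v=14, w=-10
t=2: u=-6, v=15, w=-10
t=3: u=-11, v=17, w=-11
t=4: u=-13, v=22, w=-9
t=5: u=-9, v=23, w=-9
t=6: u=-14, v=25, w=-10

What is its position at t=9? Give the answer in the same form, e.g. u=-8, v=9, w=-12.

u=-17, v=33, w=-9

The moves between consecutive positions are (-2,+5,+2), (+4,+1,+0), (-5,+2,-1), (-2,+5,+2), (+4,+1,+0), (-5,+2,-1); they repeat the 3-cycle [(-2,+5,+2), (+4,+1,+0), (-5,+2,-1)].
step 7: apply (-2,+5,+2) → u=-16, v=30, w=-8
step 8: apply (+4,+1,+0) → u=-12, v=31, w=-8
step 9: apply (-5,+2,-1) → u=-17, v=33, w=-9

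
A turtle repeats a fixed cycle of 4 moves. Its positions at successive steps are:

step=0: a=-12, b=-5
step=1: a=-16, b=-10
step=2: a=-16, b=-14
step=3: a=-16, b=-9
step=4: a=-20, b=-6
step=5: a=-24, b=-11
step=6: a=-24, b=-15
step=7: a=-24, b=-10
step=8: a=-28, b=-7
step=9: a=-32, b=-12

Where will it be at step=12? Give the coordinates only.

The moves between consecutive positions are (-4, -5), (+0, -4), (+0, +5), (-4, +3), (-4, -5), (+0, -4), (+0, +5), (-4, +3), (-4, -5); they repeat the 4-cycle [(-4, -5), (+0, -4), (+0, +5), (-4, +3)].
step 10: apply (+0, -4) → a=-32, b=-16
step 11: apply (+0, +5) → a=-32, b=-11
step 12: apply (-4, +3) → a=-36, b=-8

a=-36, b=-8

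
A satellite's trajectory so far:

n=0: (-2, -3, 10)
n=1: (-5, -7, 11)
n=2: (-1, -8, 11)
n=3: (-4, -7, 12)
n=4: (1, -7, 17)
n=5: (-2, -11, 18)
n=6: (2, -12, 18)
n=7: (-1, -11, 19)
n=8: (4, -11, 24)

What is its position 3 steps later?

(2, -15, 26)

The moves between consecutive positions are (-3, -4, +1), (+4, -1, +0), (-3, +1, +1), (+5, +0, +5), (-3, -4, +1), (+4, -1, +0), (-3, +1, +1), (+5, +0, +5); they repeat the 4-cycle [(-3, -4, +1), (+4, -1, +0), (-3, +1, +1), (+5, +0, +5)].
step 9: apply (-3, -4, +1) → (1, -15, 25)
step 10: apply (+4, -1, +0) → (5, -16, 25)
step 11: apply (-3, +1, +1) → (2, -15, 26)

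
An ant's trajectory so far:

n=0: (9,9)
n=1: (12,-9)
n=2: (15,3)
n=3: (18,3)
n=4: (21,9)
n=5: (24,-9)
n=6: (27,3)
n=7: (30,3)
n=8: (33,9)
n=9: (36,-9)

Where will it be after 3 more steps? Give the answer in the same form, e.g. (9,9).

The first coordinate changes by +3 each step, so at step 12 it is 9 + 12·(3) = 45.
The second coordinate repeats the cycle [9, -9, 3, 3] with period 4; step 12 mod 4 = 0, giving 9.

(45,9)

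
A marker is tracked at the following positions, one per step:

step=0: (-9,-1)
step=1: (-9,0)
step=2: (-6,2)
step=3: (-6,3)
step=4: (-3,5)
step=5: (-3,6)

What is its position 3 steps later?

(3,11)

The moves between consecutive positions are (+0,+1), (+3,+2), (+0,+1), (+3,+2), (+0,+1); they repeat the 2-cycle [(+0,+1), (+3,+2)].
step 6: apply (+3,+2) → (0,8)
step 7: apply (+0,+1) → (0,9)
step 8: apply (+3,+2) → (3,11)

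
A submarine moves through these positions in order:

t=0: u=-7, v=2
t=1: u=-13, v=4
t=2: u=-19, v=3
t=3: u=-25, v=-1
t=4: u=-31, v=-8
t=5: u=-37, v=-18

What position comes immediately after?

First differences are (-6, +2), (-6, -1), (-6, -4), (-6, -7), (-6, -10); their common second difference is (+0, -3) (constant acceleration).
step 6: u=-37, v=-18 + (-6, -13) → u=-43, v=-31

u=-43, v=-31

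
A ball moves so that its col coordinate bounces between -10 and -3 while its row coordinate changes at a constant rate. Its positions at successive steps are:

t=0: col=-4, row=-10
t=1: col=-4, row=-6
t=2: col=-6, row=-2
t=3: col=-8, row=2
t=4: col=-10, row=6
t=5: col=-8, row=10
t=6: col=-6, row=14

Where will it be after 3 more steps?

col=-6, row=26

The col coordinate reflects between -10 and -3, moving 2 per step.
  step 7: -6 → -4
  step 8: -4 → -4
  step 9: -4 → -6
The row coordinate changes by +4 each step: at step 9 it is 26.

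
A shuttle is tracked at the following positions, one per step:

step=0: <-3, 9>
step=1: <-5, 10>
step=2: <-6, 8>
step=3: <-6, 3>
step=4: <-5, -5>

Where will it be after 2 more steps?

<0, -30>

First differences are <-2, +1>, <-1, -2>, <+0, -5>, <+1, -8>; their common second difference is <+1, -3> (constant acceleration).
step 5: <-5, -5> + <+2, -11> → <-3, -16>
step 6: <-3, -16> + <+3, -14> → <0, -30>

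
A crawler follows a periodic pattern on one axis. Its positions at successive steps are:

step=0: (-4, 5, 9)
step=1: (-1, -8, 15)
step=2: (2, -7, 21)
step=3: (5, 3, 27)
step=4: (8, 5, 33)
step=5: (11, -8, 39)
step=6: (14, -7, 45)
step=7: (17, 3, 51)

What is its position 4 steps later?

(29, 3, 75)

First: linear, +3 per step → 29 at step 11.
Second: cycles through 5, -8, -7, 3 every 4 steps. Step 11 lands at position 3 of the cycle → 3.
Third: linear, +6 per step → 75 at step 11.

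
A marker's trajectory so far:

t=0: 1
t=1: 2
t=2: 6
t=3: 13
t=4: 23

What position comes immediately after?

Successive displacements: +1, +4, +7, +10 — each changes by +3.
step 5: 23 + 13 → 36

36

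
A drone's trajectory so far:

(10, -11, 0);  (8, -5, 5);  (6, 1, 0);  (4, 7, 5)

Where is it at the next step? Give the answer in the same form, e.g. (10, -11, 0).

The first coordinate changes by -2 each step, so at step 4 it is 10 + 4·(-2) = 2.
The second coordinate changes by +6 each step, so at step 4 it is -11 + 4·(6) = 13.
The third coordinate repeats the cycle [0, 5] with period 2; step 4 mod 2 = 0, giving 0.

(2, 13, 0)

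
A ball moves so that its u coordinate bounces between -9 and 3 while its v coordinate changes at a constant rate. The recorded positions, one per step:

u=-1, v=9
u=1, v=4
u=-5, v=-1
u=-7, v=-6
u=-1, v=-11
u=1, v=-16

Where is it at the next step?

u=-5, v=-21

The u coordinate reflects between -9 and 3, moving 6 per step.
  step 6: 1 → -5
The v coordinate changes by -5 each step: at step 6 it is -21.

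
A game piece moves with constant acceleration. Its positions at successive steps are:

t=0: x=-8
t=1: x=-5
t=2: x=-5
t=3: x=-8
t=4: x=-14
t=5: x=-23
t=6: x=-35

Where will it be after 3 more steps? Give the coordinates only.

Taking differences between consecutive positions: +3, +0, -3, -6, -9, -12. These grow by -3 each step.
step 7: -35 − 15 → x=-50
step 8: -50 − 18 → x=-68
step 9: -68 − 21 → x=-89

x=-89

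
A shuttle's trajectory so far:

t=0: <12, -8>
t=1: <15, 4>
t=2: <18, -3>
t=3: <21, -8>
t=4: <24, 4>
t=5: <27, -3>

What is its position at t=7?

<33, 4>

First: linear, +3 per step → 33 at step 7.
Second: cycles through -8, 4, -3 every 3 steps. Step 7 lands at position 1 of the cycle → 4.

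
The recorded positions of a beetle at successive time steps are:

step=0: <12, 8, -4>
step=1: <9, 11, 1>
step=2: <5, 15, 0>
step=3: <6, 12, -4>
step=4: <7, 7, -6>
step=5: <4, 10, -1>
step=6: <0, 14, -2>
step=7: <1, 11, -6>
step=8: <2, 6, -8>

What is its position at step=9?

<-1, 9, -3>

Step-to-step displacements: <-3, +3, +5>, <-4, +4, -1>, <+1, -3, -4>, <+1, -5, -2>, <-3, +3, +5>, <-4, +4, -1>, <+1, -3, -4>, <+1, -5, -2> — a repeating cycle of length 4.
step 9: apply <-3, +3, +5> → <-1, 9, -3>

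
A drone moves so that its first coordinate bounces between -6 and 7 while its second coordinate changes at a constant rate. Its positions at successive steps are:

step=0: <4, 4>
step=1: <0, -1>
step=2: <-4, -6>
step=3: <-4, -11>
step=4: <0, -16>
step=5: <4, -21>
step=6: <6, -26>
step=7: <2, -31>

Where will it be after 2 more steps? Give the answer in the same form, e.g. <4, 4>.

<-6, -41>

The first coordinate travels 4 per step and bounces off the walls at -6 and 7.
  step 8: 2 → -2
  step 9: -2 → -6
The second coordinate changes by -5 each step: at step 9 it is -41.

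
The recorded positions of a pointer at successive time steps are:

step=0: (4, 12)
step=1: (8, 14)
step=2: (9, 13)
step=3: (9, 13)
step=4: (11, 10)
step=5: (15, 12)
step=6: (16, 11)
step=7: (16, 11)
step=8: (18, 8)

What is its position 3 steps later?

Step-to-step displacements: (+4, +2), (+1, -1), (+0, +0), (+2, -3), (+4, +2), (+1, -1), (+0, +0), (+2, -3) — a repeating cycle of length 4.
step 9: apply (+4, +2) → (22, 10)
step 10: apply (+1, -1) → (23, 9)
step 11: apply (+0, +0) → (23, 9)

(23, 9)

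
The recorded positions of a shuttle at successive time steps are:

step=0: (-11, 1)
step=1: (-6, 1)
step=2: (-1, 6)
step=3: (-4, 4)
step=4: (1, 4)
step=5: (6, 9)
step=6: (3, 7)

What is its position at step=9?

(10, 10)

Differencing gives (+5, +0), (+5, +5), (-3, -2), (+5, +0), (+5, +5), (-3, -2). This is the pattern (+5, +0), (+5, +5), (-3, -2) repeated.
step 7: apply (+5, +0) → (8, 7)
step 8: apply (+5, +5) → (13, 12)
step 9: apply (-3, -2) → (10, 10)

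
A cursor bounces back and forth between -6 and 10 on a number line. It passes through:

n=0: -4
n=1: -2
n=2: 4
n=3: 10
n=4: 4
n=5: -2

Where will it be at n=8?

8

The value reflects between -6 and 10, moving 6 per step.
  step 6: -2 → -4
  step 7: -4 → 2
  step 8: 2 → 8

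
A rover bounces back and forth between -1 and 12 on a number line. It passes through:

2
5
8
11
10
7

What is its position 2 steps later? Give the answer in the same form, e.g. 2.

The value reflects between -1 and 12, moving 3 per step.
  step 6: 7 → 4
  step 7: 4 → 1

1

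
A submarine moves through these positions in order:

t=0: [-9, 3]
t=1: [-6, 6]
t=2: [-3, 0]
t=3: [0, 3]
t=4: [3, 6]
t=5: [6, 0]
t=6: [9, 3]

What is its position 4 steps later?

The first coordinate changes by +3 each step, so at step 10 it is -9 + 10·(3) = 21.
The second coordinate repeats the cycle [3, 6, 0] with period 3; step 10 mod 3 = 1, giving 6.

[21, 6]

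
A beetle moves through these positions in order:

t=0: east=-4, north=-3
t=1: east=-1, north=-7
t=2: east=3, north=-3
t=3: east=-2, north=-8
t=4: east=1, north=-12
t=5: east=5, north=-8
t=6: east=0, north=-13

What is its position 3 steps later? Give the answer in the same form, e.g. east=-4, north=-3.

Step-to-step displacements: (+3, -4), (+4, +4), (-5, -5), (+3, -4), (+4, +4), (-5, -5) — a repeating cycle of length 3.
step 7: apply (+3, -4) → east=3, north=-17
step 8: apply (+4, +4) → east=7, north=-13
step 9: apply (-5, -5) → east=2, north=-18

east=2, north=-18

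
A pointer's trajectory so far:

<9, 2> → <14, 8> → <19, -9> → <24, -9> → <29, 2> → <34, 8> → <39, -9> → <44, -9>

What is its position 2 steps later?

The first coordinate changes by +5 each step, so at step 9 it is 9 + 9·(5) = 54.
The second coordinate repeats the cycle [2, 8, -9, -9] with period 4; step 9 mod 4 = 1, giving 8.

<54, 8>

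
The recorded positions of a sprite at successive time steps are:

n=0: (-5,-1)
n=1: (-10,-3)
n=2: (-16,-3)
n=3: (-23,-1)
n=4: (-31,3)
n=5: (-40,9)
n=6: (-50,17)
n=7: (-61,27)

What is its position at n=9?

Successive displacements: (-5,-2), (-6,+0), (-7,+2), (-8,+4), (-9,+6), (-10,+8), (-11,+10) — each changes by (-1,+2).
step 8: (-61,27) + (-12,+12) → (-73,39)
step 9: (-73,39) + (-13,+14) → (-86,53)

(-86,53)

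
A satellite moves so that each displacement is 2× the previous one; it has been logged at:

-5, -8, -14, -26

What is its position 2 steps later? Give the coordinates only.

-98

Step-to-step displacements: -3, -6, -12; each is 2× the previous.
step 4: -26 − 24 → -50
step 5: -50 − 48 → -98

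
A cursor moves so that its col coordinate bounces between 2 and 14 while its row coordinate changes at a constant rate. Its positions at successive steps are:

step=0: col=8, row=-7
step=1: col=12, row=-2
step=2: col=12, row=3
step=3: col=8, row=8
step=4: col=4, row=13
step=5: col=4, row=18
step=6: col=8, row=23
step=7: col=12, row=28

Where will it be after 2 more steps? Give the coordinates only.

col=8, row=38

The col coordinate travels 4 per step and bounces off the walls at 2 and 14.
  step 8: 12 → 12
  step 9: 12 → 8
The row coordinate changes by +5 each step: at step 9 it is 38.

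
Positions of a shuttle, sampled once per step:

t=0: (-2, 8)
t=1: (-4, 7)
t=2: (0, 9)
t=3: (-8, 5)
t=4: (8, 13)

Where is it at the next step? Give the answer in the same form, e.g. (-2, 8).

(-24, -3)

Step-to-step displacements: (-2, -1), (+4, +2), (-8, -4), (+16, +8); each is -2× the previous.
step 5: (8, 13) + (-32, -16) → (-24, -3)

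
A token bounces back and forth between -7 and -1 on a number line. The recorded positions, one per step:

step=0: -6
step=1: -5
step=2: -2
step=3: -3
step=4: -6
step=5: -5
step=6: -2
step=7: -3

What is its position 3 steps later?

-2

The value travels 3 per step and bounces off the walls at -7 and -1.
  step 8: -3 → -6
  step 9: -6 → -5
  step 10: -5 → -2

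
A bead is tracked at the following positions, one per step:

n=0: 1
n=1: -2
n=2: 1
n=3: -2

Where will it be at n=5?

-2

Consecutive displacements -3, +3, -3 scale by a factor of -1 each step.
step 4: -2 + 3 → 1
step 5: 1 − 3 → -2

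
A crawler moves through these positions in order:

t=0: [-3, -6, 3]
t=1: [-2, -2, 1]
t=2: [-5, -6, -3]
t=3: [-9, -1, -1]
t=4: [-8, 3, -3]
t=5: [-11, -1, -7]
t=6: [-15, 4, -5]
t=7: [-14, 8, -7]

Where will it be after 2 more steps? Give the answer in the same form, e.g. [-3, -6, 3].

Differencing gives [+1, +4, -2], [-3, -4, -4], [-4, +5, +2], [+1, +4, -2], [-3, -4, -4], [-4, +5, +2], [+1, +4, -2]. This is the pattern [+1, +4, -2], [-3, -4, -4], [-4, +5, +2] repeated.
step 8: apply [-3, -4, -4] → [-17, 4, -11]
step 9: apply [-4, +5, +2] → [-21, 9, -9]

[-21, 9, -9]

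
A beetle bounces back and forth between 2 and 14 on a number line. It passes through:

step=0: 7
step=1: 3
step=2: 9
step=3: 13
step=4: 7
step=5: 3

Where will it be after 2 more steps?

The value travels 6 per step and bounces off the walls at 2 and 14.
  step 6: 3 → 9
  step 7: 9 → 13

13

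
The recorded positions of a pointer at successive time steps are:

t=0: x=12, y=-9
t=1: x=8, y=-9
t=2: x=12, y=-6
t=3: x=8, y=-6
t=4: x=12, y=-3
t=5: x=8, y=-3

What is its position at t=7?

Differencing gives (-4, +0), (+4, +3), (-4, +0), (+4, +3), (-4, +0). This is the pattern (-4, +0), (+4, +3) repeated.
step 6: apply (+4, +3) → x=12, y=0
step 7: apply (-4, +0) → x=8, y=0

x=8, y=0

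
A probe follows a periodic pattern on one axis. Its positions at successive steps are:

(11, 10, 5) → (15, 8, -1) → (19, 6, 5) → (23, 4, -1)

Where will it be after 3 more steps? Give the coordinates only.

(35, -2, 5)

First: linear, +4 per step → 35 at step 6.
Second: linear, -2 per step → -2 at step 6.
Third: cycles through 5, -1 every 2 steps. Step 6 lands at position 0 of the cycle → 5.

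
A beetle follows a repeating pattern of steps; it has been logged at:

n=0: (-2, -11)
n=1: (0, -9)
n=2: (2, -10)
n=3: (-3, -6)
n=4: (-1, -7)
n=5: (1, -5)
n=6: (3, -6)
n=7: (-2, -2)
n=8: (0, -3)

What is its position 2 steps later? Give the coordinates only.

(4, -2)

The moves between consecutive positions are (+2, +2), (+2, -1), (-5, +4), (+2, -1), (+2, +2), (+2, -1), (-5, +4), (+2, -1); they repeat the 4-cycle [(+2, +2), (+2, -1), (-5, +4), (+2, -1)].
step 9: apply (+2, +2) → (2, -1)
step 10: apply (+2, -1) → (4, -2)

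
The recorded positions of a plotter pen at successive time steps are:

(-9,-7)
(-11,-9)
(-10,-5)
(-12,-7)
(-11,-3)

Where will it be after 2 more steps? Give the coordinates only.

(-12,-1)

Differencing gives (-2,-2), (+1,+4), (-2,-2), (+1,+4). This is the pattern (-2,-2), (+1,+4) repeated.
step 5: apply (-2,-2) → (-13,-5)
step 6: apply (+1,+4) → (-12,-1)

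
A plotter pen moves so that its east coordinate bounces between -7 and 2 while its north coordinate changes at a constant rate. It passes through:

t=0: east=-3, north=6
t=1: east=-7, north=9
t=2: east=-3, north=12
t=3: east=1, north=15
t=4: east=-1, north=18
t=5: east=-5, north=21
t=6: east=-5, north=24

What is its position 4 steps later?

The east coordinate travels 4 per step and bounces off the walls at -7 and 2.
  step 7: -5 → -1
  step 8: -1 → 1
  step 9: 1 → -3
  step 10: -3 → -7
The north coordinate changes by +3 each step: at step 10 it is 36.

east=-7, north=36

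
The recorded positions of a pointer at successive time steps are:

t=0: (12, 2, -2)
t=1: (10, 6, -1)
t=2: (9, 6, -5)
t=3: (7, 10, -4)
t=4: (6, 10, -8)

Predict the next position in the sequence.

(4, 14, -7)

Differencing gives (-2, +4, +1), (-1, +0, -4), (-2, +4, +1), (-1, +0, -4). This is the pattern (-2, +4, +1), (-1, +0, -4) repeated.
step 5: apply (-2, +4, +1) → (4, 14, -7)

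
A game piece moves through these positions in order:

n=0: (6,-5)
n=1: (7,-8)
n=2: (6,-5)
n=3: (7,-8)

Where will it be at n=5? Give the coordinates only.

Step-to-step displacements: (+1,-3), (-1,+3), (+1,-3); each is -1× the previous.
step 4: (7,-8) + (-1,+3) → (6,-5)
step 5: (6,-5) + (+1,-3) → (7,-8)

(7,-8)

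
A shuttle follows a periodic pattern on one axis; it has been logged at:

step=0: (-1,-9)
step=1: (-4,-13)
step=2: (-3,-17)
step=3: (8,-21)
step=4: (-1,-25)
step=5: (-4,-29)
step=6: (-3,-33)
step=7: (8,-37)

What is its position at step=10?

(-3,-49)

The first coordinate repeats the cycle [-1, -4, -3, 8] with period 4; step 10 mod 4 = 2, giving -3.
The second coordinate changes by -4 each step, so at step 10 it is -9 + 10·(-4) = -49.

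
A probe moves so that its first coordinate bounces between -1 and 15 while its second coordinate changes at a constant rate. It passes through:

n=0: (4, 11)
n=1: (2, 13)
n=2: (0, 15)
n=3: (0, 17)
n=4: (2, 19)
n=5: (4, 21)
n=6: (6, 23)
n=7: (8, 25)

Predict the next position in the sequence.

The first coordinate reflects between -1 and 15, moving 2 per step.
  step 8: 8 → 10
The second coordinate changes by +2 each step: at step 8 it is 27.

(10, 27)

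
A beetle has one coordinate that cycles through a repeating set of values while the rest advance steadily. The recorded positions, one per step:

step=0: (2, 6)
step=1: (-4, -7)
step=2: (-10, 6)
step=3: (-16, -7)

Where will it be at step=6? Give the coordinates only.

The first coordinate changes by -6 each step, so at step 6 it is 2 + 6·(-6) = -34.
The second coordinate repeats the cycle [6, -7] with period 2; step 6 mod 2 = 0, giving 6.

(-34, 6)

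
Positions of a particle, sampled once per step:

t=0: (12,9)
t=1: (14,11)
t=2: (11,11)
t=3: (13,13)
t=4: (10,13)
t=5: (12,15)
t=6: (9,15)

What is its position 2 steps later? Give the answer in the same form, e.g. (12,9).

(8,17)

Step-to-step displacements: (+2,+2), (-3,+0), (+2,+2), (-3,+0), (+2,+2), (-3,+0) — a repeating cycle of length 2.
step 7: apply (+2,+2) → (11,17)
step 8: apply (-3,+0) → (8,17)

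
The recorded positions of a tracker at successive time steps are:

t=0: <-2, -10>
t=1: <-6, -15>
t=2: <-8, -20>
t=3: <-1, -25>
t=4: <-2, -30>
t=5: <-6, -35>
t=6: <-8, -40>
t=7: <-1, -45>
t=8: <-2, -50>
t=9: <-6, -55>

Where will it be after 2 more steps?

<-1, -65>

The first coordinate repeats the cycle [-2, -6, -8, -1] with period 4; step 11 mod 4 = 3, giving -1.
The second coordinate changes by -5 each step, so at step 11 it is -10 + 11·(-5) = -65.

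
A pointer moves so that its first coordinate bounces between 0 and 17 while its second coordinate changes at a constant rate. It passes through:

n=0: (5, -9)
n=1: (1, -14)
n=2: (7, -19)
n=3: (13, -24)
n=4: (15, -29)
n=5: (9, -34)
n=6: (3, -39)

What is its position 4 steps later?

The first coordinate reflects between 0 and 17, moving 6 per step.
  step 7: 3 → 3
  step 8: 3 → 9
  step 9: 9 → 15
  step 10: 15 → 13
The second coordinate changes by -5 each step: at step 10 it is -59.

(13, -59)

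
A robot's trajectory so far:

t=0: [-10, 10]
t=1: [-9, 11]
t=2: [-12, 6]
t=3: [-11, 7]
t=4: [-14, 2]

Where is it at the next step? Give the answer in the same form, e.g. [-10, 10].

[-13, 3]

The moves between consecutive positions are [+1, +1], [-3, -5], [+1, +1], [-3, -5]; they repeat the 2-cycle [[+1, +1], [-3, -5]].
step 5: apply [+1, +1] → [-13, 3]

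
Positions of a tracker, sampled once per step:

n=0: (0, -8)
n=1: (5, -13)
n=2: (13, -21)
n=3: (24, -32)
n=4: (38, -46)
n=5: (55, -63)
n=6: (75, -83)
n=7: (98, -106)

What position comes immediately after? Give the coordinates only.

(124, -132)

Taking differences between consecutive positions: (+5, -5), (+8, -8), (+11, -11), (+14, -14), (+17, -17), (+20, -20), (+23, -23). These grow by (+3, -3) each step.
step 8: (98, -106) + (+26, -26) → (124, -132)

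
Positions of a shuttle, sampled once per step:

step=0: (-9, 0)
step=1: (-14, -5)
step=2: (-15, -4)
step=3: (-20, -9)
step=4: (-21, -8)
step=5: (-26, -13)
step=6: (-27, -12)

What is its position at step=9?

(-38, -21)

Step-to-step displacements: (-5, -5), (-1, +1), (-5, -5), (-1, +1), (-5, -5), (-1, +1) — a repeating cycle of length 2.
step 7: apply (-5, -5) → (-32, -17)
step 8: apply (-1, +1) → (-33, -16)
step 9: apply (-5, -5) → (-38, -21)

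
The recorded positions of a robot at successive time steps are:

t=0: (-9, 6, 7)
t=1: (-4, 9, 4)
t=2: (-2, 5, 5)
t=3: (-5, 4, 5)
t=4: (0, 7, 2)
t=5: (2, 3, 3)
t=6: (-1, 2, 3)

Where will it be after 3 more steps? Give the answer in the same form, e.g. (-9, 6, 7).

(3, 0, 1)

Step-to-step displacements: (+5, +3, -3), (+2, -4, +1), (-3, -1, +0), (+5, +3, -3), (+2, -4, +1), (-3, -1, +0) — a repeating cycle of length 3.
step 7: apply (+5, +3, -3) → (4, 5, 0)
step 8: apply (+2, -4, +1) → (6, 1, 1)
step 9: apply (-3, -1, +0) → (3, 0, 1)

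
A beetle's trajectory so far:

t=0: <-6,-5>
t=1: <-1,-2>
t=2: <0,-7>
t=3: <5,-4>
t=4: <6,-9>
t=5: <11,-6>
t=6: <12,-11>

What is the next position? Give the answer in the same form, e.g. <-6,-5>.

The moves between consecutive positions are <+5,+3>, <+1,-5>, <+5,+3>, <+1,-5>, <+5,+3>, <+1,-5>; they repeat the 2-cycle [<+5,+3>, <+1,-5>].
step 7: apply <+5,+3> → <17,-8>

<17,-8>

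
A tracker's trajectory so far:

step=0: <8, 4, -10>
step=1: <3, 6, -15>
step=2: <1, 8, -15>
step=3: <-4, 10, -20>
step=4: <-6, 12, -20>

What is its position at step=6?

Differencing gives <-5, +2, -5>, <-2, +2, +0>, <-5, +2, -5>, <-2, +2, +0>. This is the pattern <-5, +2, -5>, <-2, +2, +0> repeated.
step 5: apply <-5, +2, -5> → <-11, 14, -25>
step 6: apply <-2, +2, +0> → <-13, 16, -25>

<-13, 16, -25>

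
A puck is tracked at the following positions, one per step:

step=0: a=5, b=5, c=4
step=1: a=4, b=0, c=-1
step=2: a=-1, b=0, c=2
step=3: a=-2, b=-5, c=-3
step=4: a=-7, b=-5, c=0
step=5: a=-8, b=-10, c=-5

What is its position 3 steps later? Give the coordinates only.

a=-19, b=-15, c=-4

Step-to-step displacements: (-1,-5,-5), (-5,+0,+3), (-1,-5,-5), (-5,+0,+3), (-1,-5,-5) — a repeating cycle of length 2.
step 6: apply (-5,+0,+3) → a=-13, b=-10, c=-2
step 7: apply (-1,-5,-5) → a=-14, b=-15, c=-7
step 8: apply (-5,+0,+3) → a=-19, b=-15, c=-4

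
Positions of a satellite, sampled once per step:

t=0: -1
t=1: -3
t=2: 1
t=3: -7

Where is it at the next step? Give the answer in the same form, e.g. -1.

Consecutive displacements -2, +4, -8 scale by a factor of -2 each step.
step 4: -7 + 16 → 9

9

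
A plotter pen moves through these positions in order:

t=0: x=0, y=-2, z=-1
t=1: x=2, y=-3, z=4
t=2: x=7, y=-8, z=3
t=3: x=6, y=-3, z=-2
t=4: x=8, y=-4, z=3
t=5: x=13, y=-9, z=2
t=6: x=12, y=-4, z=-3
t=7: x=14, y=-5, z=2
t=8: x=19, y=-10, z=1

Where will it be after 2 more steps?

x=20, y=-6, z=1

Step-to-step displacements: (+2, -1, +5), (+5, -5, -1), (-1, +5, -5), (+2, -1, +5), (+5, -5, -1), (-1, +5, -5), (+2, -1, +5), (+5, -5, -1) — a repeating cycle of length 3.
step 9: apply (-1, +5, -5) → x=18, y=-5, z=-4
step 10: apply (+2, -1, +5) → x=20, y=-6, z=1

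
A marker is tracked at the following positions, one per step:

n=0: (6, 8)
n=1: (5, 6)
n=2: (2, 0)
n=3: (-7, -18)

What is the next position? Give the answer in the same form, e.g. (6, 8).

Consecutive displacements (-1, -2), (-3, -6), (-9, -18) scale by a factor of 3 each step.
step 4: (-7, -18) + (-27, -54) → (-34, -72)

(-34, -72)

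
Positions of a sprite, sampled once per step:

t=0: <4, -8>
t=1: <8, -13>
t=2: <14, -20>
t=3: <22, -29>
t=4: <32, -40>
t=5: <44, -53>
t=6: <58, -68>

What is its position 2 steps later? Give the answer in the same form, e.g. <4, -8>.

First differences are <+4, -5>, <+6, -7>, <+8, -9>, <+10, -11>, <+12, -13>, <+14, -15>; their common second difference is <+2, -2> (constant acceleration).
step 7: <58, -68> + <+16, -17> → <74, -85>
step 8: <74, -85> + <+18, -19> → <92, -104>

<92, -104>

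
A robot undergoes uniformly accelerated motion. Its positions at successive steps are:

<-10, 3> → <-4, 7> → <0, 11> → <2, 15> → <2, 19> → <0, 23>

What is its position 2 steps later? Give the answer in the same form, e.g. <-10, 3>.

First differences are <+6, +4>, <+4, +4>, <+2, +4>, <+0, +4>, <-2, +4>; their common second difference is <-2, +0> (constant acceleration).
step 6: <0, 23> + <-4, +4> → <-4, 27>
step 7: <-4, 27> + <-6, +4> → <-10, 31>

<-10, 31>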